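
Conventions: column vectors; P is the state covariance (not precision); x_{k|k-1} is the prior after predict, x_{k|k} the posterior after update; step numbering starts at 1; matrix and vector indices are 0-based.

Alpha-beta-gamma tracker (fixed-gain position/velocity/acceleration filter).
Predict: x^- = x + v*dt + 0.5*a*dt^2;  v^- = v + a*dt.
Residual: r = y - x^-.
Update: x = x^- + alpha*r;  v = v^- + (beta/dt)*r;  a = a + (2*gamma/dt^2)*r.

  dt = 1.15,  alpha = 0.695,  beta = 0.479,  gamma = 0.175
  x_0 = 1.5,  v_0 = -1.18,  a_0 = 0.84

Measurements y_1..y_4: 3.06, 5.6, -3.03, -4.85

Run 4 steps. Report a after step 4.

a_post = -2.7589

step 1: x_pred=0.6985  r=2.3615  x^+=2.3397  v^+=0.7696  a^+=1.4650
step 2: x_pred=4.1935  r=1.4065  x^+=5.1710  v^+=3.0402  a^+=1.8372
step 3: x_pred=9.8821  r=-12.9121  x^+=0.9082  v^+=-0.2252  a^+=-1.5800
step 4: x_pred=-0.3955  r=-4.4545  x^+=-3.4914  v^+=-3.8976  a^+=-2.7589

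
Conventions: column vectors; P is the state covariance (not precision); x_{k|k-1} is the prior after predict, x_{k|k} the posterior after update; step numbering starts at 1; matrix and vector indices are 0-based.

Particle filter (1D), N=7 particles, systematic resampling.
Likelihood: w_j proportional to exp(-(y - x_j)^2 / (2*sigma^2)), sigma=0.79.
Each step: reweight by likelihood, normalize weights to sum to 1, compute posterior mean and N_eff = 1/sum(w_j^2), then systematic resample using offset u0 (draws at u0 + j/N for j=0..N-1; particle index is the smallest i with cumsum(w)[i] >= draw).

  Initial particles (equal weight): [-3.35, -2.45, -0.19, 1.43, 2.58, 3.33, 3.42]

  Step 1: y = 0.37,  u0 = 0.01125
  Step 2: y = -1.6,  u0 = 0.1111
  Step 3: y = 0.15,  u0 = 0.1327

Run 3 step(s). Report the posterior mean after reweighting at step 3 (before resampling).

step 1: w=[0.0000, 0.0014, 0.6442, 0.3366, 0.0165, 0.0007, 0.0005]  mean=0.4023  Neff=1.8920  idx=[2, 2, 2, 2, 2, 3, 3]
step 2: w=[0.1997, 0.1997, 0.1997, 0.1997, 0.1997, 0.0006, 0.0006]  mean=-0.1880  Neff=5.0126  idx=[0, 1, 1, 2, 3, 4, 4]
step 3: w=[0.1429, 0.1429, 0.1429, 0.1429, 0.1429, 0.1429, 0.1429]  mean=-0.1900  Neff=7.0000  idx=[0, 1, 2, 3, 4, 5, 6]

post_mean = -0.1900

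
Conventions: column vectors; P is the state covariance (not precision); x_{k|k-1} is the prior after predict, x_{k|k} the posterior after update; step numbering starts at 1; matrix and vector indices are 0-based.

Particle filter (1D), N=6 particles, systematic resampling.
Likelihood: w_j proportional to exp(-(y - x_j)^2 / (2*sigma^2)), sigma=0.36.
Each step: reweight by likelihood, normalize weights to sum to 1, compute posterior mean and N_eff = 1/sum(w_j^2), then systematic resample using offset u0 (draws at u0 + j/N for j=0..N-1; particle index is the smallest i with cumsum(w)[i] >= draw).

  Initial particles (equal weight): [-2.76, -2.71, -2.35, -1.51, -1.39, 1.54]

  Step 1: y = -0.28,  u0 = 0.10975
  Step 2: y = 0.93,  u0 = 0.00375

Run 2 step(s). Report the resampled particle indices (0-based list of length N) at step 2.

step 1: w=[0.0000, 0.0000, 0.0000, 0.2528, 0.7469, 0.0002]  mean=-1.4196  Neff=1.6082  idx=[3, 4, 4, 4, 4, 4]
step 2: w=[0.0216, 0.1957, 0.1957, 0.1957, 0.1957, 0.1957]  mean=-1.3926  Neff=5.2105  idx=[0, 1, 2, 3, 4, 5]

resampled_idx = [0, 1, 2, 3, 4, 5]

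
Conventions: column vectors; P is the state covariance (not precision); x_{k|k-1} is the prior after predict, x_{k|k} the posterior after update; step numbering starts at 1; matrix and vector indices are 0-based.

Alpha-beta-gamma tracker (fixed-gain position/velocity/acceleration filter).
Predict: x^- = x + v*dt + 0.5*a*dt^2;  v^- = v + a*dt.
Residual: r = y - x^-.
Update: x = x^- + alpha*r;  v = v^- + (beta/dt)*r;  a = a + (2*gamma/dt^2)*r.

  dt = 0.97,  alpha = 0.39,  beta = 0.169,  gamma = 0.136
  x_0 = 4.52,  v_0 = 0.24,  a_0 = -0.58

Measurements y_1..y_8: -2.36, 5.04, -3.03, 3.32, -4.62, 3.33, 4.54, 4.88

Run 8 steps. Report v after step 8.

step 1: x_pred=4.4799  r=-6.8399  x^+=1.8124  v^+=-1.5143  a^+=-2.5573
step 2: x_pred=-0.8596  r=5.8996  x^+=1.4412  v^+=-2.9670  a^+=-0.8518
step 3: x_pred=-1.8375  r=-1.1925  x^+=-2.3026  v^+=-4.0011  a^+=-1.1966
step 4: x_pred=-6.7466  r=10.0666  x^+=-2.8206  v^+=-3.4079  a^+=1.7135
step 5: x_pred=-5.3201  r=0.7001  x^+=-5.0471  v^+=-1.6238  a^+=1.9159
step 6: x_pred=-5.7208  r=9.0508  x^+=-2.1910  v^+=1.8116  a^+=4.5324
step 7: x_pred=1.6985  r=2.8415  x^+=2.8067  v^+=6.7030  a^+=5.3538
step 8: x_pred=11.8273  r=-6.9473  x^+=9.1179  v^+=10.6858  a^+=3.3454

v_post = 10.6858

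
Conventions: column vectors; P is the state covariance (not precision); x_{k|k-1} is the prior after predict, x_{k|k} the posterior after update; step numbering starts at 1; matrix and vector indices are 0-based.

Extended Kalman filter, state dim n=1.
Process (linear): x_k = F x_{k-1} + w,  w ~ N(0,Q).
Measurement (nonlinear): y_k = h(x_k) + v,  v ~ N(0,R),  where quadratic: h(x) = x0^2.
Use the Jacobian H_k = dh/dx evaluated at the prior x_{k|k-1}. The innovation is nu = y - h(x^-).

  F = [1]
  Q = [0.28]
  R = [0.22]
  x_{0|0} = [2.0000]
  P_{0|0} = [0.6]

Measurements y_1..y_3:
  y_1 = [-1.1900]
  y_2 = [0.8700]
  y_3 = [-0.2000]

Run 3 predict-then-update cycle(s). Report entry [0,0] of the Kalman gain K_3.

K[0,0] = 0.4670

step 1: x^-=[2.0000]  P^-=[0.8800]  H_jac=[4.0000]  S=[14.3000]  K=[0.2462]  nu=[-5.1900]  x^+=[0.7225]  P^+=[0.0135]
step 2: x^-=[0.7225]  P^-=[0.2935]  H_jac=[1.4449]  S=[0.8329]  K=[0.5093]  nu=[0.3480]  x^+=[0.8997]  P^+=[0.0775]
step 3: x^-=[0.8997]  P^-=[0.3575]  H_jac=[1.7994]  S=[1.3777]  K=[0.4670]  nu=[-1.0095]  x^+=[0.4283]  P^+=[0.0571]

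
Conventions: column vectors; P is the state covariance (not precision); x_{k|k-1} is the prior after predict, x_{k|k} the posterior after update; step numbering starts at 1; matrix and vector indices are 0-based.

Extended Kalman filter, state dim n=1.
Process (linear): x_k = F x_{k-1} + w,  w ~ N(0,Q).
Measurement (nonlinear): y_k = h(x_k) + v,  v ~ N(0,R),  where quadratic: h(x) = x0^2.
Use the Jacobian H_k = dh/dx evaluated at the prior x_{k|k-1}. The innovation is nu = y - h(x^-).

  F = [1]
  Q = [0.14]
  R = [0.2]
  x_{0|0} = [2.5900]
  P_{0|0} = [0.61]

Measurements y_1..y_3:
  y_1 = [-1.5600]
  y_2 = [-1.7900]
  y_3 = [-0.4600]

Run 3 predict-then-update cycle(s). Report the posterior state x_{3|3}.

x_post = [-0.0064]

step 1: x^-=[2.5900]  P^-=[0.7500]  H_jac=[5.1800]  S=[20.3243]  K=[0.1912]  nu=[-8.2681]  x^+=[1.0095]  P^+=[0.0074]
step 2: x^-=[1.0095]  P^-=[0.1474]  H_jac=[2.0191]  S=[0.8008]  K=[0.3716]  nu=[-2.8092]  x^+=[-0.0343]  P^+=[0.0368]
step 3: x^-=[-0.0343]  P^-=[0.1768]  H_jac=[-0.0686]  S=[0.2008]  K=[-0.0604]  nu=[-0.4612]  x^+=[-0.0064]  P^+=[0.1761]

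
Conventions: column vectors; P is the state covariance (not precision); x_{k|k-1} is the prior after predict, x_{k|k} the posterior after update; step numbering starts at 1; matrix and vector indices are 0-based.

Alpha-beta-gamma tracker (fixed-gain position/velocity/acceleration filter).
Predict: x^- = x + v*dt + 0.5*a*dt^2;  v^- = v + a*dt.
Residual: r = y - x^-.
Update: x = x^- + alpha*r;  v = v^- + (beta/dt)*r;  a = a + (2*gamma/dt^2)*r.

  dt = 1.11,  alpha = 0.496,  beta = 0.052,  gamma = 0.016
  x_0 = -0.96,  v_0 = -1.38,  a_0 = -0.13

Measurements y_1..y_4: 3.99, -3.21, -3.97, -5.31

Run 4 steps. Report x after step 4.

step 1: x_pred=-2.5719  r=6.5619  x^+=0.6828  v^+=-1.2169  a^+=0.0404
step 2: x_pred=-0.6430  r=-2.5670  x^+=-1.9163  v^+=-1.2923  a^+=-0.0262
step 3: x_pred=-3.3669  r=-0.6031  x^+=-3.6660  v^+=-1.3497  a^+=-0.0419
step 4: x_pred=-5.1900  r=-0.1200  x^+=-5.2495  v^+=-1.4018  a^+=-0.0450

x_post = -5.2495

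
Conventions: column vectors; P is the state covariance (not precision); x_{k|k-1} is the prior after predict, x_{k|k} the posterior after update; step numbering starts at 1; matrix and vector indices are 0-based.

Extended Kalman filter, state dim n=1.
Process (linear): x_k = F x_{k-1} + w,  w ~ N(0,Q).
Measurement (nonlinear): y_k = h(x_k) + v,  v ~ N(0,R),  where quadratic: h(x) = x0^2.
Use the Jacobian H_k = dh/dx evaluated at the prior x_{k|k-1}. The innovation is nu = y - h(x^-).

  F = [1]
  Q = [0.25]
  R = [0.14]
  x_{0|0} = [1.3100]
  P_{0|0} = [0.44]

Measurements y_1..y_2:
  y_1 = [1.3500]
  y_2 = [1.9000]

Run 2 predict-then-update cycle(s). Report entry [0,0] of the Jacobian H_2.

H_jac[0,0] = 2.3486

step 1: x^-=[1.3100]  P^-=[0.6900]  H_jac=[2.6200]  S=[4.8764]  K=[0.3707]  nu=[-0.3661]  x^+=[1.1743]  P^+=[0.0198]
step 2: x^-=[1.1743]  P^-=[0.2698]  H_jac=[2.3486]  S=[1.6282]  K=[0.3892]  nu=[0.5211]  x^+=[1.3771]  P^+=[0.0232]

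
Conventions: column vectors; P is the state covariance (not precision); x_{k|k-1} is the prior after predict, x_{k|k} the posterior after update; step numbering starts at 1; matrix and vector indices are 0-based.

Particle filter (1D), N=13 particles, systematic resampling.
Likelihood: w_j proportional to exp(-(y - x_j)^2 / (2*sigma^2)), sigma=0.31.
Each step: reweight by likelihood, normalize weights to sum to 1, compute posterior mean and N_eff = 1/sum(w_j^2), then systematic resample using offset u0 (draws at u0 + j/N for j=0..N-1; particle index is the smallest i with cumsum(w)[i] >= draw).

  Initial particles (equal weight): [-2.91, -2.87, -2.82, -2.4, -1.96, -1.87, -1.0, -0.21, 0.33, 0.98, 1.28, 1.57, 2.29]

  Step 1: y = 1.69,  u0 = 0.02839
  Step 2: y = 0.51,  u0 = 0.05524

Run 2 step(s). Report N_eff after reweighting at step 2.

step 1: w=[0.0000, 0.0000, 0.0000, 0.0000, 0.0000, 0.0000, 0.0000, 0.0000, 0.0000, 0.0462, 0.2654, 0.5905, 0.0978]  mean=1.5361  Neff=2.3209  idx=[9, 10, 10, 10, 11, 11, 11, 11, 11, 11, 11, 11, 12]
step 2: w=[0.6640, 0.0958, 0.0958, 0.0958, 0.0061, 0.0061, 0.0061, 0.0061, 0.0061, 0.0061, 0.0061, 0.0061, 0.0000]  mean=1.0949  Neff=2.1334  idx=[0, 0, 0, 0, 0, 0, 0, 0, 1, 1, 2, 3, 8]

N_eff = 2.1334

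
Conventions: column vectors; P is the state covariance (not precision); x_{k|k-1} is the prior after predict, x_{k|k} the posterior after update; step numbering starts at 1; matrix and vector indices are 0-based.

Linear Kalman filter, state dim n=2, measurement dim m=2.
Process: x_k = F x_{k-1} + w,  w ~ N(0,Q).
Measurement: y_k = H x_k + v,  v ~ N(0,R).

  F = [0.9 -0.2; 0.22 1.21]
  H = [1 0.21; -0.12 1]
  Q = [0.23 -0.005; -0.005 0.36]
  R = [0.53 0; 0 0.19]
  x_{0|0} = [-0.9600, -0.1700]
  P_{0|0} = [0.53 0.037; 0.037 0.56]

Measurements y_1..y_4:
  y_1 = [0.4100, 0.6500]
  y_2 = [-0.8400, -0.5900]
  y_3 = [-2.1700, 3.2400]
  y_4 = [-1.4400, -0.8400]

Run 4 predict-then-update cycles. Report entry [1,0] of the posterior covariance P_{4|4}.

step 1: x^-=[-0.8300, -0.4169]  P^-=[0.6684 0.0031; 0.0031 1.2252]  S=[1.2537 0.1801; 0.1801 1.4241]  K=[0.5514 -0.1239; 0.0857 0.8492]  nu=[1.3275, 0.9673]  x^+=[-0.2178, 0.5183]  P^+=[0.2899 0.0112; 0.0112 0.1627]
step 2: x^-=[-0.2997, 0.5793]  P^-=[0.4673 0.0248; 0.0248 0.6182]  S=[1.0349 0.0979; 0.0979 0.8090]  K=[0.4655 -0.0950; 0.0783 0.7510]  nu=[-0.6620, -1.2052]  x^+=[-0.4933, -0.3777]  P^+=[0.2444 0.0113; 0.0113 0.1440]
step 3: x^-=[-0.3684, -0.5656]  P^-=[0.4296 0.0203; 0.0203 0.5887]  S=[0.9941 0.0919; 0.0919 0.7800]  K=[0.4450 -0.0925; 0.0762 0.7426]  nu=[-1.6828, 3.7614]  x^+=[-1.4651, 2.0996]  P^+=[0.2337 0.0105; 0.0105 0.1424]
step 4: x^-=[-1.7385, 2.2182]  P^-=[0.4212 0.0178; 0.0178 0.5853]  S=[0.9845 0.0897; 0.0897 0.7771]  K=[0.4401 -0.0930; 0.0753 0.7418]  nu=[-0.1673, -3.2668]  x^+=[-1.5084, -0.2176]  P^+=[0.2311 0.0101; 0.0101 0.1421]

P_post[1,0] = 0.0101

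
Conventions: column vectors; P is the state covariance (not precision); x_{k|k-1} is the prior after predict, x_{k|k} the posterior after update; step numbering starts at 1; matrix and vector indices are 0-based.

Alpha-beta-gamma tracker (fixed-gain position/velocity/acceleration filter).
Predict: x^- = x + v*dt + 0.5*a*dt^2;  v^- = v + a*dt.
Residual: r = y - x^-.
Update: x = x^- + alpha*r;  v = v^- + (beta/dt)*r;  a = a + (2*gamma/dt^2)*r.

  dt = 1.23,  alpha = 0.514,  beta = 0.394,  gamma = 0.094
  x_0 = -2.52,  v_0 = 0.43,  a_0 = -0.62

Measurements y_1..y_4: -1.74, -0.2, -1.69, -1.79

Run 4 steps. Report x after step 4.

step 1: x_pred=-2.4601  r=0.7201  x^+=-2.0900  v^+=-0.1019  a^+=-0.5305
step 2: x_pred=-2.6167  r=2.4167  x^+=-1.3745  v^+=0.0196  a^+=-0.2302
step 3: x_pred=-1.5245  r=-0.1655  x^+=-1.6096  v^+=-0.3165  a^+=-0.2508
step 4: x_pred=-2.1886  r=0.3986  x^+=-1.9837  v^+=-0.4973  a^+=-0.2012

x_post = -1.9837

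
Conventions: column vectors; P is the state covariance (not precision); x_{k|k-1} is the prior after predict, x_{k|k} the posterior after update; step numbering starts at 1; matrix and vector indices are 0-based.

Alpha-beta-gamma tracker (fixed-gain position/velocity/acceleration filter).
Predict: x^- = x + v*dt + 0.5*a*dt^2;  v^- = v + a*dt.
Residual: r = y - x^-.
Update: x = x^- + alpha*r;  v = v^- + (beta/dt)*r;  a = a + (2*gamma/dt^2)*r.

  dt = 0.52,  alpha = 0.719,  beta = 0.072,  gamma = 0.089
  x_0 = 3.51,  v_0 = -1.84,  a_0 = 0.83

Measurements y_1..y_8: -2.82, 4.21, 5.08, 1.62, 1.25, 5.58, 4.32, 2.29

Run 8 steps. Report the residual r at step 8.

step 1: x_pred=2.6654  r=-5.4854  x^+=-1.2786  v^+=-2.1679  a^+=-2.7810
step 2: x_pred=-2.7819  r=6.9919  x^+=2.2453  v^+=-2.6459  a^+=1.8217
step 3: x_pred=1.1157  r=3.9643  x^+=3.9660  v^+=-1.1497  a^+=4.4313
step 4: x_pred=3.9673  r=-2.3473  x^+=2.2796  v^+=0.8296  a^+=2.8862
step 5: x_pred=3.1012  r=-1.8512  x^+=1.7702  v^+=2.0740  a^+=1.6676
step 6: x_pred=3.0741  r=2.5059  x^+=4.8759  v^+=3.2881  a^+=3.3171
step 7: x_pred=7.0342  r=-2.7142  x^+=5.0827  v^+=4.6372  a^+=1.5304
step 8: x_pred=7.7010  r=-5.4110  x^+=3.8105  v^+=4.6839  a^+=-2.0315

resid = -5.4110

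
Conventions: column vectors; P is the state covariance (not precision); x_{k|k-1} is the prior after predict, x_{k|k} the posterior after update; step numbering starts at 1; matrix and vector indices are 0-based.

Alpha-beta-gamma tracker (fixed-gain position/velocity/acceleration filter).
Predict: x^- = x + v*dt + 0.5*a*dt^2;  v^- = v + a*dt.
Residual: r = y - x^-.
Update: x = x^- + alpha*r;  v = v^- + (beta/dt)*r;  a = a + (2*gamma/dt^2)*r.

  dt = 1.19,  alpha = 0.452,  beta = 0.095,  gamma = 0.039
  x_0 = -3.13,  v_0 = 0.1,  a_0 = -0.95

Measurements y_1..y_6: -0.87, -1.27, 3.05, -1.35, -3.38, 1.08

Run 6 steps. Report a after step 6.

step 1: x_pred=-3.6836  r=2.8136  x^+=-2.4119  v^+=-0.8059  a^+=-0.7950
step 2: x_pred=-3.9338  r=2.6638  x^+=-2.7298  v^+=-1.5393  a^+=-0.6483
step 3: x_pred=-5.0206  r=8.0706  x^+=-1.3727  v^+=-1.6665  a^+=-0.2038
step 4: x_pred=-3.5001  r=2.1501  x^+=-2.5282  v^+=-1.7373  a^+=-0.0853
step 5: x_pred=-4.6561  r=1.2761  x^+=-4.0793  v^+=-1.7370  a^+=-0.0151
step 6: x_pred=-6.1570  r=7.2370  x^+=-2.8859  v^+=-1.1772  a^+=0.3836

a_post = 0.3836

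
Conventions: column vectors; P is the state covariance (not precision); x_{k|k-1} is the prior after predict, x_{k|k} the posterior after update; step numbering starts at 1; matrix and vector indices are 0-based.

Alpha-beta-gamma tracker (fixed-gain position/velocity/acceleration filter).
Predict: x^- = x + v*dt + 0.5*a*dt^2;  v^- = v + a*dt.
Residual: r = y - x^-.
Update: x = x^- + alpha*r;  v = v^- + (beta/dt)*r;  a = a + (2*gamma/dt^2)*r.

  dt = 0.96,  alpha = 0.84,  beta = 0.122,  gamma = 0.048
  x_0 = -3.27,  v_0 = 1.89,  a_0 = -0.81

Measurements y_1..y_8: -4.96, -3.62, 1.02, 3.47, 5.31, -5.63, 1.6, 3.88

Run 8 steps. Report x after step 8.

step 1: x_pred=-1.8288  r=-3.1312  x^+=-4.4590  v^+=0.7145  a^+=-1.1362
step 2: x_pred=-4.2967  r=0.6767  x^+=-3.7283  v^+=-0.2902  a^+=-1.0657
step 3: x_pred=-4.4980  r=5.5180  x^+=0.1371  v^+=-0.6120  a^+=-0.4909
step 4: x_pred=-0.6766  r=4.1466  x^+=2.8065  v^+=-0.5563  a^+=-0.0589
step 5: x_pred=2.2453  r=3.0647  x^+=4.8196  v^+=-0.2235  a^+=0.2603
step 6: x_pred=4.7251  r=-10.3551  x^+=-3.9732  v^+=-1.2895  a^+=-0.8184
step 7: x_pred=-5.5882  r=7.1882  x^+=0.4499  v^+=-1.1616  a^+=-0.0696
step 8: x_pred=-0.6974  r=4.5774  x^+=3.1476  v^+=-0.6467  a^+=0.4072

x_post = 3.1476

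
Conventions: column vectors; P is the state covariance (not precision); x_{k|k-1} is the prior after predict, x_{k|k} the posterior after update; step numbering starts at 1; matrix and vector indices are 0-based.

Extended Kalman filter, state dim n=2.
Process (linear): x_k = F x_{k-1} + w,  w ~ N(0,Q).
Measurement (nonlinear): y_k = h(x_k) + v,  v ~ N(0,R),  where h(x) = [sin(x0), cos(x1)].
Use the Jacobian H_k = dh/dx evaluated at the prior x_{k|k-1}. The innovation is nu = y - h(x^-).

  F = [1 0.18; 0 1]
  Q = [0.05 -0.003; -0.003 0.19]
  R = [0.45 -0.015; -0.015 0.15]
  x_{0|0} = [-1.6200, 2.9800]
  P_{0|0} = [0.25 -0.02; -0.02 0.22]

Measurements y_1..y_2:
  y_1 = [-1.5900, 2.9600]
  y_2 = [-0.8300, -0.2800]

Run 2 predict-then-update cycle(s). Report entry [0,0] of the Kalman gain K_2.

step 1: x^-=[-1.0836, 2.9800]  P^-=[0.2999 0.0166; 0.0166 0.4100]  H_jac=[0.4682 0.0000; 0.0000 -0.1609]  S=[0.5157 -0.0163; -0.0163 0.1606]  K=[0.2726 0.0110; 0.0021 -0.4105]  nu=[-0.7064, 3.9470]  x^+=[-1.2329, 1.3583]  P^+=[0.2617 0.0152; 0.0152 0.3829]
step 2: x^-=[-0.9884, 1.3583]  P^-=[0.3296 0.0811; 0.0811 0.5729]  H_jac=[0.5500 0.0000; 0.0000 -0.9775]  S=[0.5497 -0.0586; -0.0586 0.6974]  K=[0.3205 -0.0868; -0.0045 -0.8034]  nu=[0.0052, -0.4909]  x^+=[-0.9442, 1.7526]  P^+=[0.2646 0.0182; 0.0182 0.1232]

K[0,0] = 0.3205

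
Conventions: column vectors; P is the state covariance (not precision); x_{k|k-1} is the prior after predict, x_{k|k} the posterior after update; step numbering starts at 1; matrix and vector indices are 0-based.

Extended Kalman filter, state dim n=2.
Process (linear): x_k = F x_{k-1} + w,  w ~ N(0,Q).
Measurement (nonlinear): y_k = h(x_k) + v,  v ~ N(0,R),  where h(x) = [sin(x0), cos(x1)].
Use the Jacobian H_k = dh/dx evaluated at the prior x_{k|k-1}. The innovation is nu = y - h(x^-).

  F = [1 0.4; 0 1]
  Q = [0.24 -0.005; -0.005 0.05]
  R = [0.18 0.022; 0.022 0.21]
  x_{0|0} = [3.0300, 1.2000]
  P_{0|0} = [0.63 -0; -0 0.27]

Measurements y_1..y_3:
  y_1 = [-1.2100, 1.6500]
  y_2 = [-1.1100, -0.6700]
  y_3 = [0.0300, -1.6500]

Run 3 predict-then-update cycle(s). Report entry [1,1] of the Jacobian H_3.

step 1: x^-=[3.5100, 1.2000]  P^-=[0.9132 0.1030; 0.1030 0.3200]  H_jac=[-0.9329 0.0000; 0.0000 -0.9320]  S=[0.9748 0.1116; 0.1116 0.4880]  K=[-0.8743 0.0032; -0.0294 -0.6045]  nu=[-0.8499, 1.2876]  x^+=[4.2571, 0.4466]  P^+=[0.1686 0.0199; 0.0199 0.1369]
step 2: x^-=[4.4358, 0.4466]  P^-=[0.4465 0.0697; 0.0697 0.1869]  H_jac=[-0.2731 0.0000; 0.0000 -0.4319]  S=[0.2133 0.0302; 0.0302 0.2449]  K=[-0.5641 -0.0533; -0.0433 -0.3243]  nu=[-0.1480, -1.5719]  x^+=[4.6031, 0.9628]  P^+=[0.3761 0.0546; 0.0546 0.1599]
step 3: x^-=[4.9882, 0.9628]  P^-=[0.6854 0.1136; 0.1136 0.2099]  H_jac=[0.2723 0.0000; 0.0000 -0.8208]  S=[0.2308 -0.0034; -0.0034 0.3514]  K=[0.8048 -0.2576; 0.1268 -0.4890]  nu=[0.9922, -2.2212]  x^+=[6.3589, 2.1749]  P^+=[0.5111 0.0443; 0.0443 0.1217]

H_jac[1,1] = -0.8208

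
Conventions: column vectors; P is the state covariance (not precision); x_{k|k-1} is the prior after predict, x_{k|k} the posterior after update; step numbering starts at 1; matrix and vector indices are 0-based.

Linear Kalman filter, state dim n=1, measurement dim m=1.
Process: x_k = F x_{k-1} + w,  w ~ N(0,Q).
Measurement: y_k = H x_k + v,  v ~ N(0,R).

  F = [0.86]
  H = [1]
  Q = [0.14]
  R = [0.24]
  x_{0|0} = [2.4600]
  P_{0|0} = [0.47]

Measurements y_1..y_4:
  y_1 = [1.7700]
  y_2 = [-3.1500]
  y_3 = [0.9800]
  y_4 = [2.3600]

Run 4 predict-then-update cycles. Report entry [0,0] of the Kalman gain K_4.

K[0,0] = 0.4864

step 1: x^-=[2.1156]  P^-=[0.4876]  S=[0.7276]  K=[0.6702]  nu=[-0.3456]  x^+=[1.8840]  P^+=[0.1608]
step 2: x^-=[1.6202]  P^-=[0.2590]  S=[0.4990]  K=[0.5190]  nu=[-4.7702]  x^+=[-0.8555]  P^+=[0.1246]
step 3: x^-=[-0.7357]  P^-=[0.2321]  S=[0.4721]  K=[0.4917]  nu=[1.7157]  x^+=[0.1078]  P^+=[0.1180]
step 4: x^-=[0.0927]  P^-=[0.2273]  S=[0.4673]  K=[0.4864]  nu=[2.2673]  x^+=[1.1955]  P^+=[0.1167]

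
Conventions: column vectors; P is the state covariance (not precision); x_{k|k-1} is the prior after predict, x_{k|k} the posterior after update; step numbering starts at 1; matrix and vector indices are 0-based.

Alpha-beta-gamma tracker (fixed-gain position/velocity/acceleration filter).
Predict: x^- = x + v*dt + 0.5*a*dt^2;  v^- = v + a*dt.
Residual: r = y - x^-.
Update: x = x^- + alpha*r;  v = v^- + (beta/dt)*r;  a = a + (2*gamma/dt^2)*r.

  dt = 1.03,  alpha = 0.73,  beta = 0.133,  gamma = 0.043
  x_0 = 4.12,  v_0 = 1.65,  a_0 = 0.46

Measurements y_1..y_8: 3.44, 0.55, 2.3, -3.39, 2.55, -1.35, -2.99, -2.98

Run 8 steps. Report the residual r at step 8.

step 1: x_pred=6.0635  r=-2.6235  x^+=4.1483  v^+=1.7850  a^+=0.2473
step 2: x_pred=6.1181  r=-5.5681  x^+=2.0534  v^+=1.3208  a^+=-0.2040
step 3: x_pred=3.3056  r=-1.0056  x^+=2.5715  v^+=0.9808  a^+=-0.2856
step 4: x_pred=3.4302  r=-6.8202  x^+=-1.5485  v^+=-0.1940  a^+=-0.8384
step 5: x_pred=-2.1931  r=4.7431  x^+=1.2694  v^+=-0.4451  a^+=-0.4539
step 6: x_pred=0.5701  r=-1.9201  x^+=-0.8316  v^+=-1.1606  a^+=-0.6096
step 7: x_pred=-2.3504  r=-0.6396  x^+=-2.8173  v^+=-1.8711  a^+=-0.6614
step 8: x_pred=-5.0954  r=2.1154  x^+=-3.5512  v^+=-2.2792  a^+=-0.4900

resid = 2.1154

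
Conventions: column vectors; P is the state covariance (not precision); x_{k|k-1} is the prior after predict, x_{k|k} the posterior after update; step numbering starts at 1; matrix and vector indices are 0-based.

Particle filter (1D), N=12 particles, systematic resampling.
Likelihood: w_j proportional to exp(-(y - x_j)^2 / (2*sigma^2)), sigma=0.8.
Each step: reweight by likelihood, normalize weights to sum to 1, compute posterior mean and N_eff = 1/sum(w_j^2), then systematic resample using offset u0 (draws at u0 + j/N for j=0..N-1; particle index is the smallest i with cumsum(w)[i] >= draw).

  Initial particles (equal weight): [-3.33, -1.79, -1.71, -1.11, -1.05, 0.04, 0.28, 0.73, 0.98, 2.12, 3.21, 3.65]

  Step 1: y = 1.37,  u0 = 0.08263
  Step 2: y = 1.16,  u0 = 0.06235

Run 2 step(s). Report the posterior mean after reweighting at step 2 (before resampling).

post_mean = 0.9498

step 1: w=[0.0000, 0.0001, 0.0002, 0.0027, 0.0034, 0.0833, 0.1312, 0.2410, 0.2948, 0.2139, 0.0236, 0.0057]  mean=1.0477  Neff=4.6404  idx=[5, 6, 7, 7, 7, 8, 8, 8, 8, 9, 9, 11]
step 2: w=[0.0447, 0.0650, 0.1030, 0.1030, 0.1030, 0.1161, 0.1161, 0.1161, 0.1161, 0.0580, 0.0580, 0.0009]  mean=0.9498  Neff=10.1322  idx=[1, 2, 3, 3, 4, 5, 6, 6, 7, 8, 9, 10]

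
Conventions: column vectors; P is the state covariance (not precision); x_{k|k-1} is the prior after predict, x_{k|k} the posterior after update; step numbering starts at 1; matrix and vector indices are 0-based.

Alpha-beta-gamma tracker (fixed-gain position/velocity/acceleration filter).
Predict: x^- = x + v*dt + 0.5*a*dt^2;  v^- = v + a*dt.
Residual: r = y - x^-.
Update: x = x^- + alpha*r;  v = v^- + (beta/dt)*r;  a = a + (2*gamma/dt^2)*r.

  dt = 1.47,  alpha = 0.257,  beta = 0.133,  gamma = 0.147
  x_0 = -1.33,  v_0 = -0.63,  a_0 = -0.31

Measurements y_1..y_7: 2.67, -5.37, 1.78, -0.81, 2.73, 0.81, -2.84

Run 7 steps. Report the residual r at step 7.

step 1: x_pred=-2.5910  r=5.2610  x^+=-1.2390  v^+=-0.6097  a^+=0.4058
step 2: x_pred=-1.6968  r=-3.6732  x^+=-2.6408  v^+=-0.3455  a^+=-0.0940
step 3: x_pred=-3.2503  r=5.0303  x^+=-1.9575  v^+=-0.0285  a^+=0.5904
step 4: x_pred=-1.3615  r=0.5515  x^+=-1.2198  v^+=0.8893  a^+=0.6655
step 5: x_pred=0.8064  r=1.9236  x^+=1.3008  v^+=2.0415  a^+=0.9272
step 6: x_pred=5.3036  r=-4.4936  x^+=4.1487  v^+=2.9979  a^+=0.3158
step 7: x_pred=8.8969  r=-11.7369  x^+=5.8805  v^+=2.4002  a^+=-1.2811

resid = -11.7369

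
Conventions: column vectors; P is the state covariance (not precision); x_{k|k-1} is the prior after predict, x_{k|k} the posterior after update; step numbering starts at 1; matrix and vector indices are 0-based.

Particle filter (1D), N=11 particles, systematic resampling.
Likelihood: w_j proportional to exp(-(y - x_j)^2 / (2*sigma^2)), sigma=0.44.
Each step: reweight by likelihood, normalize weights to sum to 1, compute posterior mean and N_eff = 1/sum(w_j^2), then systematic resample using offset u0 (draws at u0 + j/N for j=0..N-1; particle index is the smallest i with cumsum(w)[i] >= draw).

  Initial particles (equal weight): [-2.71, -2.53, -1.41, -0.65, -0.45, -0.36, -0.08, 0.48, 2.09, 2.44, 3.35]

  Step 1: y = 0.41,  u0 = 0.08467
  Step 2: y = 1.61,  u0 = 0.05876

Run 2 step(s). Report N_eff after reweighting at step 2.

step 1: w=[0.0000, 0.0000, 0.0001, 0.0282, 0.0761, 0.1112, 0.2765, 0.5076, 0.0004, 0.0000, 0.0000]  mean=0.1295  Neff=2.8329  idx=[4, 5, 6, 6, 6, 7, 7, 7, 7, 7, 7]
step 2: w=[0.0001, 0.0002, 0.0028, 0.0028, 0.0028, 0.1652, 0.1652, 0.1652, 0.1652, 0.1652, 0.1652]  mean=0.4751  Neff=6.1045  idx=[5, 5, 6, 6, 7, 8, 8, 9, 9, 10, 10]

N_eff = 6.1045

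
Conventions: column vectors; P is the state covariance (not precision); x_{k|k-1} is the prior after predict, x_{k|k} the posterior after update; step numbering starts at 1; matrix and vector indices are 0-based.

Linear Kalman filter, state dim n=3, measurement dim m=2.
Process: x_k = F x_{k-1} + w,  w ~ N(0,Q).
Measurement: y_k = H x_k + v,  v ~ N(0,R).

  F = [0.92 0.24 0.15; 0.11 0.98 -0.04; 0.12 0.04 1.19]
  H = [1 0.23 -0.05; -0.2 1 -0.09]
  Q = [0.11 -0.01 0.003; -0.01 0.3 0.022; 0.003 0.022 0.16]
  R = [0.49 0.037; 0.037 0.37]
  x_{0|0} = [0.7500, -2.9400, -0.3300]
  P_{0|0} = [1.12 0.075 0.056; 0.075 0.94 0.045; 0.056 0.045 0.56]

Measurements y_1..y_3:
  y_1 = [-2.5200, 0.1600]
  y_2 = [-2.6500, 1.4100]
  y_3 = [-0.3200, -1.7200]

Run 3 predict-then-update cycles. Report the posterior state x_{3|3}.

x_post = [-1.2793, -1.0897, -0.8554]

step 1: x^-=[-0.0651, -2.7855, -0.4203]  P^-=[1.1765 0.3957 0.3160; 0.3957 1.2294 0.1156; 0.3160 0.1156 0.9916]  S=[1.8818 0.4330; 0.4330 1.4867]  K=[0.6911 -0.1125; 0.1941 0.7101; 0.1730 -0.0752]  nu=[-1.8353, 2.8947]  x^+=[-1.6590, -1.0861, -0.9554]  P^+=[0.3263 0.0591 0.1094; 0.0591 0.2894 0.0849; 0.1094 0.0849 0.9382]
step 2: x^-=[-1.9302, -1.2086, -1.3794]  P^-=[0.4864 0.1497 0.3596; 0.1497 0.5885 0.1129; 0.3596 0.1129 1.5336]  S=[1.0416 0.1881; 0.1881 0.9231]  K=[0.4971 -0.0795; 0.1671 0.5600; 0.3276 -0.1719]  nu=[-0.5108, 2.1084]  x^+=[-2.3518, -0.1132, -1.9092]  P^+=[0.2380 0.0544 0.1983; 0.0544 0.2347 0.1156; 0.1983 0.1156 1.4157]
step 3: x^-=[-2.4772, -0.2933, -2.5586]  P^-=[0.4439 0.1232 0.5422; 0.1232 0.5315 0.1332; 0.5422 0.1332 2.2368]  S=[0.9670 0.1452; 0.1452 0.8836]  K=[0.4745 -0.0943; 0.1669 0.5326; 0.5196 -0.2852]  nu=[2.0967, -2.1524]  x^+=[-1.2793, -1.0897, -0.8554]  P^+=[0.2314 0.0565 0.3068; 0.0565 0.2281 0.1503; 0.3068 0.1503 1.9469]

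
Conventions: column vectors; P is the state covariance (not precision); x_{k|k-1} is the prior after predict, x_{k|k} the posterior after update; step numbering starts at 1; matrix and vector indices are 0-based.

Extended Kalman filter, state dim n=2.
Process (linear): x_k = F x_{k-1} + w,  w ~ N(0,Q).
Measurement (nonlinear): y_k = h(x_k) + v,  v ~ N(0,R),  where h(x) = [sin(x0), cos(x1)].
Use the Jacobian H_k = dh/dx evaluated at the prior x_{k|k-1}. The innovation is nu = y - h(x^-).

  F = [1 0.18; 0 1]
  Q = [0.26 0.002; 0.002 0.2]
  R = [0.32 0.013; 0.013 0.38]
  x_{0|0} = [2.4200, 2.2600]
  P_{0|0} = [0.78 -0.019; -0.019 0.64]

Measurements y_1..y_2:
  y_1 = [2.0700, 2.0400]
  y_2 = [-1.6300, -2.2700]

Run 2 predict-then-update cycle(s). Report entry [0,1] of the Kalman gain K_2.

step 1: x^-=[2.8268, 2.2600]  P^-=[1.0539 0.0982; 0.0982 0.8400]  H_jac=[-0.9509 0.0000; 0.0000 -0.7718]  S=[1.2729 0.0851; 0.0851 0.8803]  K=[-0.7866 -0.0101; -0.0243 -0.7341]  nu=[1.7604, 2.6759]  x^+=[1.4151, 0.2529]  P^+=[0.2649 0.0182; 0.0182 0.3619]
step 2: x^-=[1.4606, 0.2529]  P^-=[0.5431 0.0853; 0.0853 0.5619]  H_jac=[0.1100 0.0000; 0.0000 -0.2502]  S=[0.3266 0.0107; 0.0107 0.4152]  K=[0.1847 -0.0562; 0.0398 -0.3396]  nu=[-2.6239, -3.2382]  x^+=[1.1578, 1.2483]  P^+=[0.5309 0.0757; 0.0757 0.5137]

K[0,1] = -0.0562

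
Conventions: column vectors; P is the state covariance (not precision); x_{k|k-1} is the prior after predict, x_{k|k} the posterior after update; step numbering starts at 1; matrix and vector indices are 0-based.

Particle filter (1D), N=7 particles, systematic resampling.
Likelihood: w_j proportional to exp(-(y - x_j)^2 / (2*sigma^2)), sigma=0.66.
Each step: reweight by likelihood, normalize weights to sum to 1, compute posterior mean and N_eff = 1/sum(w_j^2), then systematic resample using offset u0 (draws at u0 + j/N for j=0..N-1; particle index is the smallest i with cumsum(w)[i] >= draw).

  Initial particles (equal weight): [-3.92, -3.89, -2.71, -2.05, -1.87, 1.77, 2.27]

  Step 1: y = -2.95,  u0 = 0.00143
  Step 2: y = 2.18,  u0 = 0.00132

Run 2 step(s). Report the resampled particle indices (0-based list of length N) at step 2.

resampled_idx = [5, 5, 5, 5, 6, 6, 6]

step 1: w=[0.1480, 0.1580, 0.4078, 0.1720, 0.1142, 0.0000, 0.0000]  mean=-2.8661  Neff=3.9092  idx=[0, 0, 1, 2, 2, 3, 3]
step 2: w=[0.0000, 0.0000, 0.0000, 0.0005, 0.0005, 0.4995, 0.4995]  mean=-2.0507  Neff=2.0040  idx=[5, 5, 5, 5, 6, 6, 6]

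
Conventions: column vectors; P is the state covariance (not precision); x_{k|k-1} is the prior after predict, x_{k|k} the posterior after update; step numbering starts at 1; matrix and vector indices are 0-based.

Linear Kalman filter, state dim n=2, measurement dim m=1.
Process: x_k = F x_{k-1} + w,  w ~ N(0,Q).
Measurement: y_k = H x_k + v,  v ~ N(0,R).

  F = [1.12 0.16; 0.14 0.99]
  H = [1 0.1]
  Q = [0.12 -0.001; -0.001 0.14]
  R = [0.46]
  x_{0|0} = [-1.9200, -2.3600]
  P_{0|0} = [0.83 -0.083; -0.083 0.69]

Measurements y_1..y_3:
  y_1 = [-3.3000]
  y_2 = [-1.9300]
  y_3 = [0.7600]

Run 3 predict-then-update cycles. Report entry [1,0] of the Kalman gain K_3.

K[1,0] = 0.3073

step 1: x^-=[-2.5280, -2.6052]  P^-=[1.1491 0.1446; 0.1446 0.8095]  S=[1.6461]  K=[0.7068; 0.1370]  nu=[-0.5115]  x^+=[-2.8895, -2.6753]  P^+=[0.3266 -0.0148; -0.0148 0.7786]
step 2: x^-=[-3.6643, -3.0531]  P^-=[0.5443 0.1568; 0.1568 0.9054]  S=[1.0447]  K=[0.5360; 0.2367]  nu=[2.0396]  x^+=[-2.5710, -2.5703]  P^+=[0.2442 0.0242; 0.0242 0.8469]
step 3: x^-=[-3.2908, -2.9045]  P^-=[0.4566 0.1988; 0.1988 0.9815]  S=[0.9662]  K=[0.4932; 0.3073]  nu=[4.3412]  x^+=[-1.1498, -1.5702]  P^+=[0.2216 0.0524; 0.0524 0.8903]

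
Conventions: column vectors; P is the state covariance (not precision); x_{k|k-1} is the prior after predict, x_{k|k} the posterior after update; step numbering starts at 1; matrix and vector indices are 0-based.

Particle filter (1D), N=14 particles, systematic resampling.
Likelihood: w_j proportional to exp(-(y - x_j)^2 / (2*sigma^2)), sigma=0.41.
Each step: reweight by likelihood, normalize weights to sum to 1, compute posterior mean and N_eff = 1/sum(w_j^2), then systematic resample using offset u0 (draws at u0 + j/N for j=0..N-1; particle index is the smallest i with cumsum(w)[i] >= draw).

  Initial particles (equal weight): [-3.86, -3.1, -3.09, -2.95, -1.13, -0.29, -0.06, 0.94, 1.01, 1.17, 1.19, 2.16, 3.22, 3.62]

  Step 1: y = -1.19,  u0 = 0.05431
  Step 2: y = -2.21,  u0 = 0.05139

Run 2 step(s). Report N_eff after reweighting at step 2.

step 1: w=[0.0000, 0.0000, 0.0000, 0.0001, 0.8979, 0.0816, 0.0203, 0.0000, 0.0000, 0.0000, 0.0000, 0.0000, 0.0000, 0.0000]  mean=-1.0399  Neff=1.2294  idx=[4, 4, 4, 4, 4, 4, 4, 4, 4, 4, 4, 4, 5, 6]
step 2: w=[0.0833, 0.0833, 0.0833, 0.0833, 0.0833, 0.0833, 0.0833, 0.0833, 0.0833, 0.0833, 0.0833, 0.0833, 0.0000, 0.0000]  mean=-1.1300  Neff=12.0012  idx=[0, 1, 2, 3, 4, 4, 5, 6, 7, 8, 9, 10, 10, 11]

N_eff = 12.0012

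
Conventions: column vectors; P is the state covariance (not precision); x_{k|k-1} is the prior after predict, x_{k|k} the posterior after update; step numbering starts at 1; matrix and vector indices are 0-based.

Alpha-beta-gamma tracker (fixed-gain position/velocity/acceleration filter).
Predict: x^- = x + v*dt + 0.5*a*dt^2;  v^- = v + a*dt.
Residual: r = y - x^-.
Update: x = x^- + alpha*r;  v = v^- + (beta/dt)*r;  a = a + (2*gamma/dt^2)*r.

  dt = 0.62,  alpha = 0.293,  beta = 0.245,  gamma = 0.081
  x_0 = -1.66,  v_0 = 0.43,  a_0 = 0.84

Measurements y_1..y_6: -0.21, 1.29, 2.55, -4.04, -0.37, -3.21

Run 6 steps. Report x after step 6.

step 1: x_pred=-1.2320  r=1.0220  x^+=-0.9325  v^+=1.3546  a^+=1.2707
step 2: x_pred=0.1516  r=1.1384  x^+=0.4851  v^+=2.5923  a^+=1.7505
step 3: x_pred=2.4288  r=0.1212  x^+=2.4643  v^+=3.7255  a^+=1.8015
step 4: x_pred=5.1204  r=-9.1604  x^+=2.4364  v^+=1.2226  a^+=-2.0590
step 5: x_pred=2.7987  r=-3.1687  x^+=1.8703  v^+=-1.3061  a^+=-3.3944
step 6: x_pred=0.4081  r=-3.6181  x^+=-0.6520  v^+=-4.8403  a^+=-4.9192

x_post = -0.6520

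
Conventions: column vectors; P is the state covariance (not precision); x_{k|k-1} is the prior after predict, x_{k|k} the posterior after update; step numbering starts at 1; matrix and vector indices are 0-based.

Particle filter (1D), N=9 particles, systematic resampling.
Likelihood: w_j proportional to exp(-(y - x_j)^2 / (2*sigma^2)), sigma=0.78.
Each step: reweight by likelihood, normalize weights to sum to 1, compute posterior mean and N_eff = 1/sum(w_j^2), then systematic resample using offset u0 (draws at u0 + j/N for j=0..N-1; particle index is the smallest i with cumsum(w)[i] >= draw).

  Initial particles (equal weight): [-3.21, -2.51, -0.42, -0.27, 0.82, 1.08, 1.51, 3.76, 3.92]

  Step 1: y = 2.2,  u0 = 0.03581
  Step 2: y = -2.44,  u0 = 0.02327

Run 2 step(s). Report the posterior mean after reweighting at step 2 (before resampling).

step 1: w=[0.0000, 0.0000, 0.0024, 0.0045, 0.1417, 0.2418, 0.4583, 0.0917, 0.0596]  mean=1.6456  Neff=3.3270  idx=[4, 4, 5, 5, 6, 6, 6, 6, 7]
step 2: w=[0.3942, 0.3942, 0.0926, 0.0926, 0.0066, 0.0066, 0.0066, 0.0066, 0.0000]  mean=0.8864  Neff=3.0478  idx=[0, 0, 0, 0, 1, 1, 1, 2, 3]

post_mean = 0.8864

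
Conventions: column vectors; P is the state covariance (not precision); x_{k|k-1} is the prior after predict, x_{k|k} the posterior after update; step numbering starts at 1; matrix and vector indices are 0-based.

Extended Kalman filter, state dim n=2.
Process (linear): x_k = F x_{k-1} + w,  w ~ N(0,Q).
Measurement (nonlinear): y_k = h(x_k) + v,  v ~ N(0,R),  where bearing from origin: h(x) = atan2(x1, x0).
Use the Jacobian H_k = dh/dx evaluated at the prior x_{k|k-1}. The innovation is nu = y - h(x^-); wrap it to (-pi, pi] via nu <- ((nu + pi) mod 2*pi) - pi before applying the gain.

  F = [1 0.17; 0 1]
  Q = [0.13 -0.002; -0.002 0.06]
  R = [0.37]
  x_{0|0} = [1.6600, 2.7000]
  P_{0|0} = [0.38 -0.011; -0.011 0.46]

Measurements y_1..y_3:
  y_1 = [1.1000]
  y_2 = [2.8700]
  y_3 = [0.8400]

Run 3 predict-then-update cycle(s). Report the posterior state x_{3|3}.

x_post = [2.5624, 3.0863]

step 1: x^-=[2.1190, 2.7000]  P^-=[0.5196 0.0652; 0.0652 0.5200]  H_jac=[-0.2292 0.1799]  S=[0.4087]  K=[-0.2626; 0.1923]  nu=[0.1946]  x^+=[2.0679, 2.7374]  P^+=[0.4914 0.0858; 0.0858 0.5049]
step 2: x^-=[2.5332, 2.7374]  P^-=[0.6651 0.1697; 0.1697 0.5649]  H_jac=[-0.1968 0.1821]  S=[0.4023]  K=[-0.2485; 0.1727]  nu=[2.0459]  x^+=[2.0248, 3.0907]  P^+=[0.6403 0.1869; 0.1869 0.5529]
step 3: x^-=[2.5502, 3.0907]  P^-=[0.8498 0.2789; 0.2789 0.6129]  H_jac=[-0.1925 0.1588]  S=[0.3999]  K=[-0.2983; 0.1092]  nu=[-0.0409]  x^+=[2.5624, 3.0863]  P^+=[0.8142 0.2920; 0.2920 0.6081]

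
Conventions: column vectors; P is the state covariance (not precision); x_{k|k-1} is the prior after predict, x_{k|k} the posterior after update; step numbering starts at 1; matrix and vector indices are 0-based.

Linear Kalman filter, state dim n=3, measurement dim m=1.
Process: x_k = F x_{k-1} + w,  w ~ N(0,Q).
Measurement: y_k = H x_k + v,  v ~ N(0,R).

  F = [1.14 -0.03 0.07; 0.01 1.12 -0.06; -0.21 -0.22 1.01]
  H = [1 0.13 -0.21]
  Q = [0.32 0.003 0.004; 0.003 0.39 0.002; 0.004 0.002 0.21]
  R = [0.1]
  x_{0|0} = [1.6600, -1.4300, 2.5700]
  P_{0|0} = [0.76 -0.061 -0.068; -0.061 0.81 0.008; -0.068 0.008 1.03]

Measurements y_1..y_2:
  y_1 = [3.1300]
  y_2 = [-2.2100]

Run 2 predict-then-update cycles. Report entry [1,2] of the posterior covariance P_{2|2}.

step 1: x^-=[2.1152, -1.7392, 2.5617]  P^-=[1.3068 -0.0925 -0.1625; -0.0925 1.4075 -0.2395; -0.1625 -0.2395 1.3531]  S=[1.5475]  K=[0.8587; 0.0910; -0.3088]  nu=[1.7789]  x^+=[3.6427, -1.5774, 2.0125]  P^+=[0.1656 -0.2134 0.2478; -0.2134 1.3947 -0.1960; 0.2478 -0.1960 1.2056]
step 2: x^-=[4.3409, -1.8510, 1.6146]  P^-=[0.5974 -0.3519 0.4016; -0.3519 2.1651 -0.5831; 0.4016 -0.5831 1.4769]  S=[0.5708]  K=[0.8187; 0.0911; 0.0273]  nu=[-5.9712]  x^+=[-0.5478, -2.3950, 1.4514]  P^+=[0.2148 -0.3945 0.3888; -0.3945 2.1604 -0.5845; 0.3888 -0.5845 1.4765]

P_post[1,2] = -0.5845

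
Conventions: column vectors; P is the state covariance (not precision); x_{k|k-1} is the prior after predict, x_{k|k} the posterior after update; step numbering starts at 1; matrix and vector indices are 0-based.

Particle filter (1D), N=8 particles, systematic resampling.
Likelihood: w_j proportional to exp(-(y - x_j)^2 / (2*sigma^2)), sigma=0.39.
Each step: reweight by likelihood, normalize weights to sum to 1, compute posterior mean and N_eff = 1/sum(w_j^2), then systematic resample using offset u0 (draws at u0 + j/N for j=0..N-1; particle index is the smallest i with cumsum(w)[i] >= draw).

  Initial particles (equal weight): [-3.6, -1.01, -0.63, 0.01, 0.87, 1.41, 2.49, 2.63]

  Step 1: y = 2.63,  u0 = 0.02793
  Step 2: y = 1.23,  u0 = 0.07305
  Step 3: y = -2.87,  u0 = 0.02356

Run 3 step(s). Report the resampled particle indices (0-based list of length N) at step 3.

resampled_idx = [0, 0, 1, 2, 3, 3, 4, 5]

step 1: w=[0.0000, 0.0000, 0.0000, 0.0000, 0.0000, 0.0039, 0.4820, 0.5141]  mean=2.5578  Neff=2.0134  idx=[6, 6, 6, 6, 7, 7, 7, 7]
step 2: w=[0.1932, 0.1932, 0.1932, 0.1932, 0.0568, 0.0568, 0.0568, 0.0568]  mean=2.5218  Neff=6.1648  idx=[0, 1, 1, 2, 2, 3, 4, 7]
step 3: w=[0.1663, 0.1663, 0.1663, 0.1663, 0.1663, 0.1663, 0.0011, 0.0011]  mean=2.4903  Neff=6.0269  idx=[0, 0, 1, 2, 3, 3, 4, 5]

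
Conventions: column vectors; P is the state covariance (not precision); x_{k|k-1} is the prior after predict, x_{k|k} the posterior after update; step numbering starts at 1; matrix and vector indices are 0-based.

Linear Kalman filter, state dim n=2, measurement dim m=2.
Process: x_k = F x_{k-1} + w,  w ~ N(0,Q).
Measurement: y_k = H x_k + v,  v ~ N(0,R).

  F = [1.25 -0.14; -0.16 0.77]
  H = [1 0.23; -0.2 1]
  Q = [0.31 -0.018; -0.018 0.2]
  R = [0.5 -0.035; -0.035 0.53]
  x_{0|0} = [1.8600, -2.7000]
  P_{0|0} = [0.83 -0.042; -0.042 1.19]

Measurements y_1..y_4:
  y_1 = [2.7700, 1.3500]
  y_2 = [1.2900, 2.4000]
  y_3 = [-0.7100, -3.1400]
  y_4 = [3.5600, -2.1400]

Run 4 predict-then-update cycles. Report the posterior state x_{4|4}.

step 1: x^-=[2.7030, -2.3766]  P^-=[1.6449 -0.3536; -0.3536 0.9371]  S=[2.0318 -0.4858; -0.4858 1.6744]  K=[0.7222 -0.1982; 0.0816 0.6256]  nu=[0.6136, 4.2672]  x^+=[2.3006, 0.3431]  P^+=[0.3805 -0.0542; -0.0542 0.3179]
step 2: x^-=[2.8277, -0.1039]  P^-=[0.9297 -0.1817; -0.1817 0.4116]  S=[1.3679 -0.2997; -0.2997 1.0515]  K=[0.6106 -0.1757; 0.0316 0.4350]  nu=[-1.5138, 3.0694]  x^+=[1.3641, 1.1834]  P^+=[0.3229 -0.0499; -0.0499 0.2195]
step 3: x^-=[1.5395, 0.6930]  P^-=[0.8364 -0.1554; -0.1554 0.3507]  S=[1.2834 -0.2698; -0.2698 0.9763]  K=[0.5885 -0.1678; 0.0255 0.3981]  nu=[-2.4089, -3.5251]  x^+=[0.7134, -0.7716]  P^+=[0.3110 -0.0473; -0.0473 0.2006]
step 4: x^-=[0.9998, -0.7083]  P^-=[0.8165 -0.1485; -0.1485 0.3386]  S=[1.2661 -0.2620; -0.2620 0.9606]  K=[0.5837 -0.1653; 0.0250 0.3902]  nu=[2.7232, -1.2318]  x^+=[2.7929, -1.1208]  P^+=[0.3083 -0.0464; -0.0464 0.1966]

x_post = [2.7929, -1.1208]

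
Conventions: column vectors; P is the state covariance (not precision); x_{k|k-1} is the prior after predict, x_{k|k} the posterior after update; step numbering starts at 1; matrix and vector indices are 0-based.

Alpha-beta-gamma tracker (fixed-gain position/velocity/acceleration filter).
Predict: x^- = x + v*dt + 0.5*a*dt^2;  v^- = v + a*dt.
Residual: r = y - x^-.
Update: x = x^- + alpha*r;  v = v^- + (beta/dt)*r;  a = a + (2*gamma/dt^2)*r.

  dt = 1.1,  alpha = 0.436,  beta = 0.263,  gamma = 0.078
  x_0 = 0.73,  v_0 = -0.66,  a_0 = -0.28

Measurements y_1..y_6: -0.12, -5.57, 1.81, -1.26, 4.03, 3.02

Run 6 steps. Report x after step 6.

x_post = 3.0662

step 1: x_pred=-0.1654  r=0.0454  x^+=-0.1456  v^+=-0.9571  a^+=-0.2741
step 2: x_pred=-1.3643  r=-4.2057  x^+=-3.1980  v^+=-2.2642  a^+=-0.8164
step 3: x_pred=-6.1826  r=7.9926  x^+=-2.6978  v^+=-1.2513  a^+=0.2141
step 4: x_pred=-3.9447  r=2.6847  x^+=-2.7742  v^+=-0.3739  a^+=0.5602
step 5: x_pred=-2.8466  r=6.8766  x^+=0.1516  v^+=1.8864  a^+=1.4468
step 6: x_pred=3.1020  r=-0.0820  x^+=3.0662  v^+=3.4583  a^+=1.4362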